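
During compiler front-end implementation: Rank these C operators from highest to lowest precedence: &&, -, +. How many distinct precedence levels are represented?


Looking up precedence for each operator:
  && -> precedence 2
  - -> precedence 5
  + -> precedence 5
Sorted highest to lowest: -, +, &&
Distinct precedence values: [5, 2]
Number of distinct levels: 2

2


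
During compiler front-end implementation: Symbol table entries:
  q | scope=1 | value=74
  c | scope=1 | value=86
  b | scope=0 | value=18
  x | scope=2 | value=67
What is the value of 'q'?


Searching symbol table for 'q':
  q | scope=1 | value=74 <- MATCH
  c | scope=1 | value=86
  b | scope=0 | value=18
  x | scope=2 | value=67
Found 'q' at scope 1 with value 74

74


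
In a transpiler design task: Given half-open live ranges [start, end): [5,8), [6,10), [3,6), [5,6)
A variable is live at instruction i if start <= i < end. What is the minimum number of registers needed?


Live ranges:
  Var0: [5, 8)
  Var1: [6, 10)
  Var2: [3, 6)
  Var3: [5, 6)
Sweep-line events (position, delta, active):
  pos=3 start -> active=1
  pos=5 start -> active=2
  pos=5 start -> active=3
  pos=6 end -> active=2
  pos=6 end -> active=1
  pos=6 start -> active=2
  pos=8 end -> active=1
  pos=10 end -> active=0
Maximum simultaneous active: 3
Minimum registers needed: 3

3


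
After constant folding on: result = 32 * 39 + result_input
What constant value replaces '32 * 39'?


Identifying constant sub-expression:
  Original: result = 32 * 39 + result_input
  32 and 39 are both compile-time constants
  Evaluating: 32 * 39 = 1248
  After folding: result = 1248 + result_input

1248


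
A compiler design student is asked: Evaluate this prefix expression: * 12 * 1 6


Parsing prefix expression: * 12 * 1 6
Step 1: Innermost operation '* 1 6'
  1 * 6 = 6
Step 2: Outer operation '* 12 [6]'
  12 * 6 = 72

72


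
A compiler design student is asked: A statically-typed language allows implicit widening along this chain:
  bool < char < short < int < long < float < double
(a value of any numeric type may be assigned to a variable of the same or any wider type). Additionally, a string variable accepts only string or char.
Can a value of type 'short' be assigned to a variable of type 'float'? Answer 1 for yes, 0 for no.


Target variable type: float
Source value type: short
Numeric ranks: short=2, float=5
Widening allowed iff rank(source) <= rank(target): 2 <= 5? Yes
Result: 1

1


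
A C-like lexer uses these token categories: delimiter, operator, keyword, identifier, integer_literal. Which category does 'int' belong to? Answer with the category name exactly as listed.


Token: 'int'
Checking categories:
  identifier: no
  integer_literal: no
  operator: no
  keyword: YES
  delimiter: no
Category: keyword

keyword


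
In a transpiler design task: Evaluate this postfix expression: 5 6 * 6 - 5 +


Processing tokens left to right:
Push 5, Push 6
Pop 5 and 6, compute 5 * 6 = 30, push 30
Push 6
Pop 30 and 6, compute 30 - 6 = 24, push 24
Push 5
Pop 24 and 5, compute 24 + 5 = 29, push 29
Stack result: 29

29


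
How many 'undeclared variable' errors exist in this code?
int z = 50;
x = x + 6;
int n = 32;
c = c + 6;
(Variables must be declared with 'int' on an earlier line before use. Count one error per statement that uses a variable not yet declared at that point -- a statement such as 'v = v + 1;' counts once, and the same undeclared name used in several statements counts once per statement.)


Scanning code line by line:
  Line 1: declare 'z' -> declared = ['z']
  Line 2: use 'x' -> ERROR (undeclared)
  Line 3: declare 'n' -> declared = ['n', 'z']
  Line 4: use 'c' -> ERROR (undeclared)
Total undeclared variable errors: 2

2


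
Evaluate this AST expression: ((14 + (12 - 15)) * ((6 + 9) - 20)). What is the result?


Expression: ((14 + (12 - 15)) * ((6 + 9) - 20))
Evaluating step by step:
  12 - 15 = -3
  14 + -3 = 11
  6 + 9 = 15
  15 - 20 = -5
  11 * -5 = -55
Result: -55

-55


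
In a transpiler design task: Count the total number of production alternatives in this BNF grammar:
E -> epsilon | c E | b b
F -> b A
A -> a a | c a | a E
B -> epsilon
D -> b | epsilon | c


Counting alternatives per rule:
  E: 3 alternative(s)
  F: 1 alternative(s)
  A: 3 alternative(s)
  B: 1 alternative(s)
  D: 3 alternative(s)
Sum: 3 + 1 + 3 + 1 + 3 = 11

11


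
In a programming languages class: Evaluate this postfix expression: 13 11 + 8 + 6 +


Processing tokens left to right:
Push 13, Push 11
Pop 13 and 11, compute 13 + 11 = 24, push 24
Push 8
Pop 24 and 8, compute 24 + 8 = 32, push 32
Push 6
Pop 32 and 6, compute 32 + 6 = 38, push 38
Stack result: 38

38


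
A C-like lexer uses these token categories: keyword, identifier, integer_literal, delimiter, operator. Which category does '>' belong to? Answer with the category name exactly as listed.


Token: '>'
Checking categories:
  identifier: no
  integer_literal: no
  operator: YES
  keyword: no
  delimiter: no
Category: operator

operator


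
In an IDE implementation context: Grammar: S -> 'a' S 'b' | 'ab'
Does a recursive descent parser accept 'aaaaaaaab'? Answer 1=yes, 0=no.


Grammar accepts strings of the form a^n b^n (n >= 1)
Word: 'aaaaaaaab'
Counting: 8 a's and 1 b's
Check: 8 == 1? No
Mismatch: a-count != b-count
Rejected

0


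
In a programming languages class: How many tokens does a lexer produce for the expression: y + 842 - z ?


Scanning 'y + 842 - z'
Token 1: 'y' -> identifier
Token 2: '+' -> operator
Token 3: '842' -> integer_literal
Token 4: '-' -> operator
Token 5: 'z' -> identifier
Total tokens: 5

5


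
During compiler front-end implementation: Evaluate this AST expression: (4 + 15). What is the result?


Expression: (4 + 15)
Evaluating step by step:
  4 + 15 = 19
Result: 19

19


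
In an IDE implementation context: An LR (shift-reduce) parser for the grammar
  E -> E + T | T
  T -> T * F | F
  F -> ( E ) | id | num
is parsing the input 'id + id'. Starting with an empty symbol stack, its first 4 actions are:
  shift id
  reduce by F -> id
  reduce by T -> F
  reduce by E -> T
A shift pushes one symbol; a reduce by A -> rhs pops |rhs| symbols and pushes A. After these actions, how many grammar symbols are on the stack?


Tracking the symbol stack through each action:
  Action 1: shift 'id' : push -> stack = [id] (size 1)
  Action 2: reduce by F -> id : pop 1, push F -> stack = [F] (size 1)
  Action 3: reduce by T -> F : pop 1, push T -> stack = [T] (size 1)
  Action 4: reduce by E -> T : pop 1, push E -> stack = [E] (size 1)
Final stack size: 1

1


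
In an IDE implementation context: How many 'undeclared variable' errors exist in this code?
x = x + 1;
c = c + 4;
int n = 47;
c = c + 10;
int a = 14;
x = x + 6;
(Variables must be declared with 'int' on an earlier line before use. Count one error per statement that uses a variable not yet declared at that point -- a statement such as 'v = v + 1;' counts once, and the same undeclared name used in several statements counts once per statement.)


Scanning code line by line:
  Line 1: use 'x' -> ERROR (undeclared)
  Line 2: use 'c' -> ERROR (undeclared)
  Line 3: declare 'n' -> declared = ['n']
  Line 4: use 'c' -> ERROR (undeclared)
  Line 5: declare 'a' -> declared = ['a', 'n']
  Line 6: use 'x' -> ERROR (undeclared)
Total undeclared variable errors: 4

4


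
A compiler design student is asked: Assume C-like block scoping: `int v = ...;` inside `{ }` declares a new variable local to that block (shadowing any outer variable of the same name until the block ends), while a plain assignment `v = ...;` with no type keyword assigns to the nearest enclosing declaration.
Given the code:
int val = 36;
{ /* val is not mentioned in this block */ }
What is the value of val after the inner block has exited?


Analyzing scoping rules:
Outer scope: declares val = 36
Inner block: val is neither redeclared nor assigned -> unchanged
After the block -> 36
Result: 36

36


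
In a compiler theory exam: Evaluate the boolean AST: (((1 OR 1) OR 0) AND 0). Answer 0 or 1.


Step 1: Evaluate inner node
  1 OR 1 = 1
Step 2: Evaluate next node
  1 OR 0 = 1
Step 3: Evaluate root node
  1 AND 0 = 0

0


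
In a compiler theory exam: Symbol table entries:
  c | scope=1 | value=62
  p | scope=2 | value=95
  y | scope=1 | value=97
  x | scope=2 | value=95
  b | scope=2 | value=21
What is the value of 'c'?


Searching symbol table for 'c':
  c | scope=1 | value=62 <- MATCH
  p | scope=2 | value=95
  y | scope=1 | value=97
  x | scope=2 | value=95
  b | scope=2 | value=21
Found 'c' at scope 1 with value 62

62


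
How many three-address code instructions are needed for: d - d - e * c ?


Expression: d - d - e * c
Generating three-address code (respecting * over +/- precedence):
  Instruction 1: t1 = e * c
  Instruction 2: t2 = d - d
  Instruction 3: t3 = t2 - t1
Total instructions: 3

3


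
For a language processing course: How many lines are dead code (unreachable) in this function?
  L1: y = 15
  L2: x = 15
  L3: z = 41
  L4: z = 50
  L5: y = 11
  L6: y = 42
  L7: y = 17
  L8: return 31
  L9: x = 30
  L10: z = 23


Analyzing control flow:
  L1: reachable (before return)
  L2: reachable (before return)
  L3: reachable (before return)
  L4: reachable (before return)
  L5: reachable (before return)
  L6: reachable (before return)
  L7: reachable (before return)
  L8: reachable (return statement)
  L9: DEAD (after return at L8)
  L10: DEAD (after return at L8)
Return at L8, total lines = 10
Dead lines: L9 through L10
Count: 2

2


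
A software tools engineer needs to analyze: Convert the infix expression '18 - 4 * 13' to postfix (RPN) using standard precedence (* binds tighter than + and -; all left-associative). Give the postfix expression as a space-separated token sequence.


Applying the shunting-yard algorithm:
  Operand 18 -> output
  Push '-' onto operator stack -> op-stack: [-]
  Operand 4 -> output
  Push '*' onto operator stack -> op-stack: [-, *]
  Operand 13 -> output
  End of input: pop '*' to output
  End of input: pop '-' to output
Postfix result: 18 4 13 * -

18 4 13 * -


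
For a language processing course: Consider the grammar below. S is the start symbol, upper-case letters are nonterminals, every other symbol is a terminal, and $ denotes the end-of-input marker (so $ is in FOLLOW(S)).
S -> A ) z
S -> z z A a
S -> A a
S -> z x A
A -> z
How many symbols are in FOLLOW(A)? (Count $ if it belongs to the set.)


S is the start symbol and does not occur in any rule body, so FOLLOW(S) = {$}.
Examining every occurrence of A in a rule body:
  S -> A ) z : A is followed by terminal ')' -> add ')'
  S -> z z A a : A is followed by terminal 'a' -> add 'a'
  S -> A a : A is followed by terminal 'a' -> add 'a' (already in the set)
  S -> z x A : A is at the right end -> add FOLLOW(S) = {$}
  A -> z : A does not occur in the body -> contributes nothing
FOLLOW(A) = {), a, $}
Count: 3

3


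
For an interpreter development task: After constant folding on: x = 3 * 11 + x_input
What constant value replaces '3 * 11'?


Identifying constant sub-expression:
  Original: x = 3 * 11 + x_input
  3 and 11 are both compile-time constants
  Evaluating: 3 * 11 = 33
  After folding: x = 33 + x_input

33


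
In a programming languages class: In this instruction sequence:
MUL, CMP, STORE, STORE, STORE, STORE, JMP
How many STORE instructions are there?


Scanning instruction sequence for STORE:
  Position 1: MUL
  Position 2: CMP
  Position 3: STORE <- MATCH
  Position 4: STORE <- MATCH
  Position 5: STORE <- MATCH
  Position 6: STORE <- MATCH
  Position 7: JMP
Matches at positions: [3, 4, 5, 6]
Total STORE count: 4

4


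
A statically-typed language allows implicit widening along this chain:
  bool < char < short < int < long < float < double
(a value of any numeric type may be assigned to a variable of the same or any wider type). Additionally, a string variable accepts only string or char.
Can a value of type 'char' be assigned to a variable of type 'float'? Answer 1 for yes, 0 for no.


Target variable type: float
Source value type: char
Numeric ranks: char=1, float=5
Widening allowed iff rank(source) <= rank(target): 1 <= 5? Yes
Result: 1

1


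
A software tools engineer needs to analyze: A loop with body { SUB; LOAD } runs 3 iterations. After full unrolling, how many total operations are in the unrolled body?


Loop body operations: SUB, LOAD (2 ops per iteration)
Unrolling 3 iterations:
  Iteration 1: SUB, LOAD (2 ops)
  Iteration 2: SUB, LOAD (2 ops)
  Iteration 3: SUB, LOAD (2 ops)
Total: 3 iterations * 2 ops/iter = 6 operations

6


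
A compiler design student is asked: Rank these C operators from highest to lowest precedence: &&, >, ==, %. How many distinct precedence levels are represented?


Looking up precedence for each operator:
  && -> precedence 2
  > -> precedence 4
  == -> precedence 3
  % -> precedence 6
Sorted highest to lowest: %, >, ==, &&
Distinct precedence values: [6, 4, 3, 2]
Number of distinct levels: 4

4


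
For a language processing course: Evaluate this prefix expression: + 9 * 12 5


Parsing prefix expression: + 9 * 12 5
Step 1: Innermost operation '* 12 5'
  12 * 5 = 60
Step 2: Outer operation '+ 9 [60]'
  9 + 60 = 69

69


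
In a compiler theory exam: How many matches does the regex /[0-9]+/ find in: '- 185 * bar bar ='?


Pattern: /[0-9]+/ (int literals)
Input: '- 185 * bar bar ='
Scanning for matches:
  Match 1: '185'
Total matches: 1

1


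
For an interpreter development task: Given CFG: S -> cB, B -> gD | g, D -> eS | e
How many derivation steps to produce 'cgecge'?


Grammar: S -> cB, B -> gD | g, D -> eS | e
Deriving 'cgecge':
Step 1: S -> cB => cB
Step 2: B -> gD => cgD
Step 3: D -> eS => cgeS
Step 4: S -> cB => cgecB
Step 5: B -> gD => cgecgD
Step 6: D -> e => cgecge
Total derivation steps: 6

6


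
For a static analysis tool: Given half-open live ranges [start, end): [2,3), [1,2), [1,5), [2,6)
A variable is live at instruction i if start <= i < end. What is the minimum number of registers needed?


Live ranges:
  Var0: [2, 3)
  Var1: [1, 2)
  Var2: [1, 5)
  Var3: [2, 6)
Sweep-line events (position, delta, active):
  pos=1 start -> active=1
  pos=1 start -> active=2
  pos=2 end -> active=1
  pos=2 start -> active=2
  pos=2 start -> active=3
  pos=3 end -> active=2
  pos=5 end -> active=1
  pos=6 end -> active=0
Maximum simultaneous active: 3
Minimum registers needed: 3

3


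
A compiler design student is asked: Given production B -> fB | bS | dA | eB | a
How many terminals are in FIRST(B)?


Production: B -> fB | bS | dA | eB | a
Examining each alternative for leading terminals:
  B -> fB : first terminal = 'f'
  B -> bS : first terminal = 'b'
  B -> dA : first terminal = 'd'
  B -> eB : first terminal = 'e'
  B -> a : first terminal = 'a'
FIRST(B) = {a, b, d, e, f}
Count: 5

5


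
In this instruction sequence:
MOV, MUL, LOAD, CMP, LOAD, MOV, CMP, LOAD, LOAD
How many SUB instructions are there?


Scanning instruction sequence for SUB:
  Position 1: MOV
  Position 2: MUL
  Position 3: LOAD
  Position 4: CMP
  Position 5: LOAD
  Position 6: MOV
  Position 7: CMP
  Position 8: LOAD
  Position 9: LOAD
Matches at positions: []
Total SUB count: 0

0


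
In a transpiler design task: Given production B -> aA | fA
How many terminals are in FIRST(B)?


Production: B -> aA | fA
Examining each alternative for leading terminals:
  B -> aA : first terminal = 'a'
  B -> fA : first terminal = 'f'
FIRST(B) = {a, f}
Count: 2

2


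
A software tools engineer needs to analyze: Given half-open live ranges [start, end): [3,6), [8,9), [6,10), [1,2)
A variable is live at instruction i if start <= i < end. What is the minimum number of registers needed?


Live ranges:
  Var0: [3, 6)
  Var1: [8, 9)
  Var2: [6, 10)
  Var3: [1, 2)
Sweep-line events (position, delta, active):
  pos=1 start -> active=1
  pos=2 end -> active=0
  pos=3 start -> active=1
  pos=6 end -> active=0
  pos=6 start -> active=1
  pos=8 start -> active=2
  pos=9 end -> active=1
  pos=10 end -> active=0
Maximum simultaneous active: 2
Minimum registers needed: 2

2


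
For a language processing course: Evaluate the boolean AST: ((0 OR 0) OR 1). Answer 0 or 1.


Step 1: Evaluate inner node
  0 OR 0 = 0
Step 2: Evaluate root node
  0 OR 1 = 1

1


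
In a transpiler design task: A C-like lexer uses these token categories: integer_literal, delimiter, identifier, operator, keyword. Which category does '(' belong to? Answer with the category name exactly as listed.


Token: '('
Checking categories:
  identifier: no
  integer_literal: no
  operator: no
  keyword: no
  delimiter: YES
Category: delimiter

delimiter


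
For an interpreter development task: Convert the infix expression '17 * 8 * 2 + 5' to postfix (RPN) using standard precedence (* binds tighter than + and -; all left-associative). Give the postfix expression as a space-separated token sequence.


Applying the shunting-yard algorithm:
  Operand 17 -> output
  Push '*' onto operator stack -> op-stack: [*]
  Operand 8 -> output
  See '*' (prec 2); top '*' (prec 2) >= it -> pop '*' to output
  Push '*' onto operator stack -> op-stack: [*]
  Operand 2 -> output
  See '+' (prec 1); top '*' (prec 2) >= it -> pop '*' to output
  Push '+' onto operator stack -> op-stack: [+]
  Operand 5 -> output
  End of input: pop '+' to output
Postfix result: 17 8 * 2 * 5 +

17 8 * 2 * 5 +


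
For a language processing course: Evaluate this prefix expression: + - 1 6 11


Parsing prefix expression: + - 1 6 11
Step 1: Innermost operation '- 1 6'
  1 - 6 = -5
Step 2: Outer operation '+ [-5] 11'
  -5 + 11 = 6

6


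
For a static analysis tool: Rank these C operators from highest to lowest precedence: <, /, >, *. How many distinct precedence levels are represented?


Looking up precedence for each operator:
  < -> precedence 4
  / -> precedence 6
  > -> precedence 4
  * -> precedence 6
Sorted highest to lowest: /, *, <, >
Distinct precedence values: [6, 4]
Number of distinct levels: 2

2


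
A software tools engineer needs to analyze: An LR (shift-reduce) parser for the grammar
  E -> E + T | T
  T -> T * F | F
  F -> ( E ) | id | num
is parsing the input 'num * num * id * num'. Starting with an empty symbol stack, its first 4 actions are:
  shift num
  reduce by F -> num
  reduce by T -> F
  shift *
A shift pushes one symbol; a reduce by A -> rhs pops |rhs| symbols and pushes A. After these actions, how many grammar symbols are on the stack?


Tracking the symbol stack through each action:
  Action 1: shift 'num' : push -> stack = [num] (size 1)
  Action 2: reduce by F -> num : pop 1, push F -> stack = [F] (size 1)
  Action 3: reduce by T -> F : pop 1, push T -> stack = [T] (size 1)
  Action 4: shift '*' : push -> stack = [T, *] (size 2)
Final stack size: 2

2


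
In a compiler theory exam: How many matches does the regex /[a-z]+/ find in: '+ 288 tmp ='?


Pattern: /[a-z]+/ (identifiers)
Input: '+ 288 tmp ='
Scanning for matches:
  Match 1: 'tmp'
Total matches: 1

1


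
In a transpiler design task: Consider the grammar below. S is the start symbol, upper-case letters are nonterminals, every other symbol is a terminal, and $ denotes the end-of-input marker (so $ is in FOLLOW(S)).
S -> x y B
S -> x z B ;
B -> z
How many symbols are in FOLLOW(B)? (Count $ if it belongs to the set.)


S is the start symbol and does not occur in any rule body, so FOLLOW(S) = {$}.
Examining every occurrence of B in a rule body:
  S -> x y B : B is at the right end -> add FOLLOW(S) = {$}
  S -> x z B ; : B is followed by terminal ';' -> add ';'
  B -> z : B does not occur in the body -> contributes nothing
FOLLOW(B) = {;, $}
Count: 2

2


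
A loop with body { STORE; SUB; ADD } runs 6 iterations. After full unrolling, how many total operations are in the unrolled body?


Loop body operations: STORE, SUB, ADD (3 ops per iteration)
Unrolling 6 iterations:
  Iteration 1: STORE, SUB, ADD (3 ops)
  Iteration 2: STORE, SUB, ADD (3 ops)
  Iteration 3: STORE, SUB, ADD (3 ops)
  Iteration 4: STORE, SUB, ADD (3 ops)
  Iteration 5: STORE, SUB, ADD (3 ops)
  Iteration 6: STORE, SUB, ADD (3 ops)
Total: 6 iterations * 3 ops/iter = 18 operations

18


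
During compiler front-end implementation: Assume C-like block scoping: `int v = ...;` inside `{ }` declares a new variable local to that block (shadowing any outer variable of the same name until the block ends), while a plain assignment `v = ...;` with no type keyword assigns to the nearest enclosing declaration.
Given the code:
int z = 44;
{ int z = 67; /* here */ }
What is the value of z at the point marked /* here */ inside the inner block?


Analyzing scoping rules:
Outer scope: declares z = 44
Inner block: 'int z = 67;' declares a NEW z that shadows the outer one
Inside the block the inner declaration is in scope -> 67
Result: 67

67


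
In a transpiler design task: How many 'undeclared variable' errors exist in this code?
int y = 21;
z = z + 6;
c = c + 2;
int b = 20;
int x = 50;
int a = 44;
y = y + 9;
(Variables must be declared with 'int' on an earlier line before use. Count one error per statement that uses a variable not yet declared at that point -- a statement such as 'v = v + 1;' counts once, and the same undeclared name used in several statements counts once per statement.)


Scanning code line by line:
  Line 1: declare 'y' -> declared = ['y']
  Line 2: use 'z' -> ERROR (undeclared)
  Line 3: use 'c' -> ERROR (undeclared)
  Line 4: declare 'b' -> declared = ['b', 'y']
  Line 5: declare 'x' -> declared = ['b', 'x', 'y']
  Line 6: declare 'a' -> declared = ['a', 'b', 'x', 'y']
  Line 7: use 'y' -> OK (declared)
Total undeclared variable errors: 2

2


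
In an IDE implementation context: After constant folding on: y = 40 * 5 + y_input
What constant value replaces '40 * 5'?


Identifying constant sub-expression:
  Original: y = 40 * 5 + y_input
  40 and 5 are both compile-time constants
  Evaluating: 40 * 5 = 200
  After folding: y = 200 + y_input

200


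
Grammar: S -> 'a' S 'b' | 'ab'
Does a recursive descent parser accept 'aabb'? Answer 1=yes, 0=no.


Grammar accepts strings of the form a^n b^n (n >= 1)
Word: 'aabb'
Counting: 2 a's and 2 b's
Check: 2 == 2? Yes
Derivation (S -> aSb applied 1 time(s), then S -> ab): S => aSb => aabb
Accepted

1


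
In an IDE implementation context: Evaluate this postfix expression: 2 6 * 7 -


Processing tokens left to right:
Push 2, Push 6
Pop 2 and 6, compute 2 * 6 = 12, push 12
Push 7
Pop 12 and 7, compute 12 - 7 = 5, push 5
Stack result: 5

5


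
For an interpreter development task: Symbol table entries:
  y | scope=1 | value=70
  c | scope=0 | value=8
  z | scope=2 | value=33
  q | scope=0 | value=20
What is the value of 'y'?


Searching symbol table for 'y':
  y | scope=1 | value=70 <- MATCH
  c | scope=0 | value=8
  z | scope=2 | value=33
  q | scope=0 | value=20
Found 'y' at scope 1 with value 70

70


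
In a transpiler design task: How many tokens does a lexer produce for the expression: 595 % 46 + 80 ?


Scanning '595 % 46 + 80'
Token 1: '595' -> integer_literal
Token 2: '%' -> operator
Token 3: '46' -> integer_literal
Token 4: '+' -> operator
Token 5: '80' -> integer_literal
Total tokens: 5

5


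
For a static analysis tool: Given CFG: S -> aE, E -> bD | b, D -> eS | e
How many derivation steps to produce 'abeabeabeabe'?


Grammar: S -> aE, E -> bD | b, D -> eS | e
Deriving 'abeabeabeabe':
Step 1: S -> aE => aE
Step 2: E -> bD => abD
Step 3: D -> eS => abeS
Step 4: S -> aE => abeaE
Step 5: E -> bD => abeabD
Step 6: D -> eS => abeabeS
Step 7: S -> aE => abeabeaE
Step 8: E -> bD => abeabeabD
Step 9: D -> eS => abeabeabeS
Step 10: S -> aE => abeabeabeaE
Step 11: E -> bD => abeabeabeabD
Step 12: D -> e => abeabeabeabe
Total derivation steps: 12

12


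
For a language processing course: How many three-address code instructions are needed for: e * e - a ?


Expression: e * e - a
Generating three-address code (respecting * over +/- precedence):
  Instruction 1: t1 = e * e
  Instruction 2: t2 = t1 - a
Total instructions: 2

2


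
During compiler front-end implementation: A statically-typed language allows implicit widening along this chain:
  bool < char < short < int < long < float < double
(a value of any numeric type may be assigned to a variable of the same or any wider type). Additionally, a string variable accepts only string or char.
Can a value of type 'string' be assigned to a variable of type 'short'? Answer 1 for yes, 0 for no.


Target variable type: short
Source value type: string
Rule: string cannot widen to any numeric type
Result: 0

0


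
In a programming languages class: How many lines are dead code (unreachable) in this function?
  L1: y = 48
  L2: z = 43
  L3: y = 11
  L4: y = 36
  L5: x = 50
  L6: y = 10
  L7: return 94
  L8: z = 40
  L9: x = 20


Analyzing control flow:
  L1: reachable (before return)
  L2: reachable (before return)
  L3: reachable (before return)
  L4: reachable (before return)
  L5: reachable (before return)
  L6: reachable (before return)
  L7: reachable (return statement)
  L8: DEAD (after return at L7)
  L9: DEAD (after return at L7)
Return at L7, total lines = 9
Dead lines: L8 through L9
Count: 2

2


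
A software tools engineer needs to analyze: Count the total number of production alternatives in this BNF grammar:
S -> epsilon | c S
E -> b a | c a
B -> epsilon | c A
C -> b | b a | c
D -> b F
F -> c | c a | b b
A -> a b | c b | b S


Counting alternatives per rule:
  S: 2 alternative(s)
  E: 2 alternative(s)
  B: 2 alternative(s)
  C: 3 alternative(s)
  D: 1 alternative(s)
  F: 3 alternative(s)
  A: 3 alternative(s)
Sum: 2 + 2 + 2 + 3 + 1 + 3 + 3 = 16

16


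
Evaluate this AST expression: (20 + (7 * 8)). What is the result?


Expression: (20 + (7 * 8))
Evaluating step by step:
  7 * 8 = 56
  20 + 56 = 76
Result: 76

76


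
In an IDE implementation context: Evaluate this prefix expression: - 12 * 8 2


Parsing prefix expression: - 12 * 8 2
Step 1: Innermost operation '* 8 2'
  8 * 2 = 16
Step 2: Outer operation '- 12 [16]'
  12 - 16 = -4

-4


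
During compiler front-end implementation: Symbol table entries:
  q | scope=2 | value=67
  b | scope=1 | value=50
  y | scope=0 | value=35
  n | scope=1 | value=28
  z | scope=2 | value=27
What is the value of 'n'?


Searching symbol table for 'n':
  q | scope=2 | value=67
  b | scope=1 | value=50
  y | scope=0 | value=35
  n | scope=1 | value=28 <- MATCH
  z | scope=2 | value=27
Found 'n' at scope 1 with value 28

28


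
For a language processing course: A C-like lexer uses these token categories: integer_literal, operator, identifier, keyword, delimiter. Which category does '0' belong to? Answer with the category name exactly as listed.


Token: '0'
Checking categories:
  identifier: no
  integer_literal: YES
  operator: no
  keyword: no
  delimiter: no
Category: integer_literal

integer_literal


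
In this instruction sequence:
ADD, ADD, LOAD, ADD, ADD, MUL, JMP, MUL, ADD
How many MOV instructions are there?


Scanning instruction sequence for MOV:
  Position 1: ADD
  Position 2: ADD
  Position 3: LOAD
  Position 4: ADD
  Position 5: ADD
  Position 6: MUL
  Position 7: JMP
  Position 8: MUL
  Position 9: ADD
Matches at positions: []
Total MOV count: 0

0


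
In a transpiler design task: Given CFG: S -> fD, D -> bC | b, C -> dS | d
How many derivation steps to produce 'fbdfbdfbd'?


Grammar: S -> fD, D -> bC | b, C -> dS | d
Deriving 'fbdfbdfbd':
Step 1: S -> fD => fD
Step 2: D -> bC => fbC
Step 3: C -> dS => fbdS
Step 4: S -> fD => fbdfD
Step 5: D -> bC => fbdfbC
Step 6: C -> dS => fbdfbdS
Step 7: S -> fD => fbdfbdfD
Step 8: D -> bC => fbdfbdfbC
Step 9: C -> d => fbdfbdfbd
Total derivation steps: 9

9


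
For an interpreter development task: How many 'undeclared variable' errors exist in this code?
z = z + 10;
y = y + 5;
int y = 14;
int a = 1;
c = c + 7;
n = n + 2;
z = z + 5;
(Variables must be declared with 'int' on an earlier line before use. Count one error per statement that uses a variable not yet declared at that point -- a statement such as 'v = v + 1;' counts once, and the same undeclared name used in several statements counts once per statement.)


Scanning code line by line:
  Line 1: use 'z' -> ERROR (undeclared)
  Line 2: use 'y' -> ERROR (undeclared)
  Line 3: declare 'y' -> declared = ['y']
  Line 4: declare 'a' -> declared = ['a', 'y']
  Line 5: use 'c' -> ERROR (undeclared)
  Line 6: use 'n' -> ERROR (undeclared)
  Line 7: use 'z' -> ERROR (undeclared)
Total undeclared variable errors: 5

5


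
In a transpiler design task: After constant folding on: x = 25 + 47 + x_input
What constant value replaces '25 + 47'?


Identifying constant sub-expression:
  Original: x = 25 + 47 + x_input
  25 and 47 are both compile-time constants
  Evaluating: 25 + 47 = 72
  After folding: x = 72 + x_input

72


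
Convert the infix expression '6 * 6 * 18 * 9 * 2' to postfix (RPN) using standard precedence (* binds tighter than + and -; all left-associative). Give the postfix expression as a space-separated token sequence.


Applying the shunting-yard algorithm:
  Operand 6 -> output
  Push '*' onto operator stack -> op-stack: [*]
  Operand 6 -> output
  See '*' (prec 2); top '*' (prec 2) >= it -> pop '*' to output
  Push '*' onto operator stack -> op-stack: [*]
  Operand 18 -> output
  See '*' (prec 2); top '*' (prec 2) >= it -> pop '*' to output
  Push '*' onto operator stack -> op-stack: [*]
  Operand 9 -> output
  See '*' (prec 2); top '*' (prec 2) >= it -> pop '*' to output
  Push '*' onto operator stack -> op-stack: [*]
  Operand 2 -> output
  End of input: pop '*' to output
Postfix result: 6 6 * 18 * 9 * 2 *

6 6 * 18 * 9 * 2 *


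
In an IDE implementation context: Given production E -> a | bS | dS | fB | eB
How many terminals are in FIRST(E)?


Production: E -> a | bS | dS | fB | eB
Examining each alternative for leading terminals:
  E -> a : first terminal = 'a'
  E -> bS : first terminal = 'b'
  E -> dS : first terminal = 'd'
  E -> fB : first terminal = 'f'
  E -> eB : first terminal = 'e'
FIRST(E) = {a, b, d, e, f}
Count: 5

5


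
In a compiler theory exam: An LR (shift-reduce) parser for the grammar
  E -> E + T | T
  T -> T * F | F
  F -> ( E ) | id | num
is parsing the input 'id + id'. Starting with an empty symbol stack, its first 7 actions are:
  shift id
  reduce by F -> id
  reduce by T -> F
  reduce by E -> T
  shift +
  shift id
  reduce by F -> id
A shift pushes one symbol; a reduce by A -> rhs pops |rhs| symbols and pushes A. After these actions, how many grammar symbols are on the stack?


Tracking the symbol stack through each action:
  Action 1: shift 'id' : push -> stack = [id] (size 1)
  Action 2: reduce by F -> id : pop 1, push F -> stack = [F] (size 1)
  Action 3: reduce by T -> F : pop 1, push T -> stack = [T] (size 1)
  Action 4: reduce by E -> T : pop 1, push E -> stack = [E] (size 1)
  Action 5: shift '+' : push -> stack = [E, +] (size 2)
  Action 6: shift 'id' : push -> stack = [E, +, id] (size 3)
  Action 7: reduce by F -> id : pop 1, push F -> stack = [E, +, F] (size 3)
Final stack size: 3

3


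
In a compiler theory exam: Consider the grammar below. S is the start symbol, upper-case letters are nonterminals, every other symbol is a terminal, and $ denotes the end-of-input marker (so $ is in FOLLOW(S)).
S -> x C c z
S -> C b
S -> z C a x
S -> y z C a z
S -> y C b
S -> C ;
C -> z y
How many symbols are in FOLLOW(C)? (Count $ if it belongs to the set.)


S is the start symbol and does not occur in any rule body, so FOLLOW(S) = {$}.
Examining every occurrence of C in a rule body:
  S -> x C c z : C is followed by terminal 'c' -> add 'c'
  S -> C b : C is followed by terminal 'b' -> add 'b'
  S -> z C a x : C is followed by terminal 'a' -> add 'a'
  S -> y z C a z : C is followed by terminal 'a' -> add 'a' (already in the set)
  S -> y C b : C is followed by terminal 'b' -> add 'b' (already in the set)
  S -> C ; : C is followed by terminal ';' -> add ';'
  C -> z y : C does not occur in the body -> contributes nothing
FOLLOW(C) = {;, a, b, c}
Count: 4

4


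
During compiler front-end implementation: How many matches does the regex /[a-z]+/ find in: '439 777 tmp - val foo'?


Pattern: /[a-z]+/ (identifiers)
Input: '439 777 tmp - val foo'
Scanning for matches:
  Match 1: 'tmp'
  Match 2: 'val'
  Match 3: 'foo'
Total matches: 3

3


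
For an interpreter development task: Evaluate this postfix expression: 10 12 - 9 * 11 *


Processing tokens left to right:
Push 10, Push 12
Pop 10 and 12, compute 10 - 12 = -2, push -2
Push 9
Pop -2 and 9, compute -2 * 9 = -18, push -18
Push 11
Pop -18 and 11, compute -18 * 11 = -198, push -198
Stack result: -198

-198


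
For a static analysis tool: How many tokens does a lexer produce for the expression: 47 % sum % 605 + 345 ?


Scanning '47 % sum % 605 + 345'
Token 1: '47' -> integer_literal
Token 2: '%' -> operator
Token 3: 'sum' -> identifier
Token 4: '%' -> operator
Token 5: '605' -> integer_literal
Token 6: '+' -> operator
Token 7: '345' -> integer_literal
Total tokens: 7

7


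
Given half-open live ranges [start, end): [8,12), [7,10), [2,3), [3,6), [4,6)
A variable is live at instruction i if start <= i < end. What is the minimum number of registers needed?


Live ranges:
  Var0: [8, 12)
  Var1: [7, 10)
  Var2: [2, 3)
  Var3: [3, 6)
  Var4: [4, 6)
Sweep-line events (position, delta, active):
  pos=2 start -> active=1
  pos=3 end -> active=0
  pos=3 start -> active=1
  pos=4 start -> active=2
  pos=6 end -> active=1
  pos=6 end -> active=0
  pos=7 start -> active=1
  pos=8 start -> active=2
  pos=10 end -> active=1
  pos=12 end -> active=0
Maximum simultaneous active: 2
Minimum registers needed: 2

2


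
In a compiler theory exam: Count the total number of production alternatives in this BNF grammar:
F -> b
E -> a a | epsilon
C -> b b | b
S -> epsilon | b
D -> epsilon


Counting alternatives per rule:
  F: 1 alternative(s)
  E: 2 alternative(s)
  C: 2 alternative(s)
  S: 2 alternative(s)
  D: 1 alternative(s)
Sum: 1 + 2 + 2 + 2 + 1 = 8

8


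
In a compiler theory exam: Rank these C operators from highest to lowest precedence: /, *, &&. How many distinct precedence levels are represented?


Looking up precedence for each operator:
  / -> precedence 6
  * -> precedence 6
  && -> precedence 2
Sorted highest to lowest: /, *, &&
Distinct precedence values: [6, 2]
Number of distinct levels: 2

2


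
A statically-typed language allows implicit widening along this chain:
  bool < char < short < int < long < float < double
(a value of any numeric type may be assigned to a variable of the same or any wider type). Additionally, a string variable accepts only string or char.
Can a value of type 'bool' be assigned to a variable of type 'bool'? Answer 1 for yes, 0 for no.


Target variable type: bool
Source value type: bool
Numeric ranks: bool=0, bool=0
Widening allowed iff rank(source) <= rank(target): 0 <= 0? Yes
Result: 1

1


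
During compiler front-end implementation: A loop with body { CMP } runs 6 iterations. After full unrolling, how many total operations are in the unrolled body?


Loop body operations: CMP (1 op per iteration)
Unrolling 6 iterations:
  Iteration 1: CMP (1 ops)
  Iteration 2: CMP (1 ops)
  Iteration 3: CMP (1 ops)
  Iteration 4: CMP (1 ops)
  Iteration 5: CMP (1 ops)
  Iteration 6: CMP (1 ops)
Total: 6 iterations * 1 ops/iter = 6 operations

6


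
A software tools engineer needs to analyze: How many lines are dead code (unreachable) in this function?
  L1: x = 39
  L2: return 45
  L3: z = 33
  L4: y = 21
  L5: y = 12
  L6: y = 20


Analyzing control flow:
  L1: reachable (before return)
  L2: reachable (return statement)
  L3: DEAD (after return at L2)
  L4: DEAD (after return at L2)
  L5: DEAD (after return at L2)
  L6: DEAD (after return at L2)
Return at L2, total lines = 6
Dead lines: L3 through L6
Count: 4

4


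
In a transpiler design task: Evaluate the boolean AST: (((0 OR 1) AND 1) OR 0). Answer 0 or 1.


Step 1: Evaluate inner node
  0 OR 1 = 1
Step 2: Evaluate next node
  1 AND 1 = 1
Step 3: Evaluate root node
  1 OR 0 = 1

1


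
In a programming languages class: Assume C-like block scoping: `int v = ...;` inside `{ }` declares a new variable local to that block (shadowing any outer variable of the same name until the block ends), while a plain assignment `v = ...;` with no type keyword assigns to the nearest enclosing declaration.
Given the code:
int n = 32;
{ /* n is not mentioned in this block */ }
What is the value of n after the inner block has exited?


Analyzing scoping rules:
Outer scope: declares n = 32
Inner block: n is neither redeclared nor assigned -> unchanged
After the block -> 32
Result: 32

32


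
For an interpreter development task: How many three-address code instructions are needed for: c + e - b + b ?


Expression: c + e - b + b
Generating three-address code (respecting * over +/- precedence):
  Instruction 1: t1 = c + e
  Instruction 2: t2 = t1 - b
  Instruction 3: t3 = t2 + b
Total instructions: 3

3


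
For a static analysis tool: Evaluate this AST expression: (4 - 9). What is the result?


Expression: (4 - 9)
Evaluating step by step:
  4 - 9 = -5
Result: -5

-5


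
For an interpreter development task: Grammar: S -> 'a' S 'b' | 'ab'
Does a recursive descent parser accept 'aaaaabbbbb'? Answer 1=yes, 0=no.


Grammar accepts strings of the form a^n b^n (n >= 1)
Word: 'aaaaabbbbb'
Counting: 5 a's and 5 b's
Check: 5 == 5? Yes
Derivation (S -> aSb applied 4 time(s), then S -> ab): S => aSb => aaSbb => aaaSbbb => aaaaSbbbb => aaaaabbbbb
Accepted

1


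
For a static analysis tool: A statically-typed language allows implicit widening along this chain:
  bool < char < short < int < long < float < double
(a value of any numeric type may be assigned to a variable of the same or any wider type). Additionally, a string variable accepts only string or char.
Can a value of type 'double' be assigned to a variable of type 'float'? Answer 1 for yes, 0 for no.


Target variable type: float
Source value type: double
Numeric ranks: double=6, float=5
Widening allowed iff rank(source) <= rank(target): 6 <= 5? No
Result: 0

0


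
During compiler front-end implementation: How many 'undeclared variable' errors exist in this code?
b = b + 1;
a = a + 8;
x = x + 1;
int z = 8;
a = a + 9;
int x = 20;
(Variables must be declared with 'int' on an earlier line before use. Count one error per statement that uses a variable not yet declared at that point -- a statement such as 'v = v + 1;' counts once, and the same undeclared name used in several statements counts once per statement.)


Scanning code line by line:
  Line 1: use 'b' -> ERROR (undeclared)
  Line 2: use 'a' -> ERROR (undeclared)
  Line 3: use 'x' -> ERROR (undeclared)
  Line 4: declare 'z' -> declared = ['z']
  Line 5: use 'a' -> ERROR (undeclared)
  Line 6: declare 'x' -> declared = ['x', 'z']
Total undeclared variable errors: 4

4


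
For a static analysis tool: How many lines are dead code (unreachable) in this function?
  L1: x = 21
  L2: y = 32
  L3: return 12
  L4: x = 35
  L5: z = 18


Analyzing control flow:
  L1: reachable (before return)
  L2: reachable (before return)
  L3: reachable (return statement)
  L4: DEAD (after return at L3)
  L5: DEAD (after return at L3)
Return at L3, total lines = 5
Dead lines: L4 through L5
Count: 2

2


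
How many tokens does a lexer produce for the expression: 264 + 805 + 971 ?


Scanning '264 + 805 + 971'
Token 1: '264' -> integer_literal
Token 2: '+' -> operator
Token 3: '805' -> integer_literal
Token 4: '+' -> operator
Token 5: '971' -> integer_literal
Total tokens: 5

5


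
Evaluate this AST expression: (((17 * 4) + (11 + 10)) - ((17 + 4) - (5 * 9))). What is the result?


Expression: (((17 * 4) + (11 + 10)) - ((17 + 4) - (5 * 9)))
Evaluating step by step:
  17 * 4 = 68
  11 + 10 = 21
  68 + 21 = 89
  17 + 4 = 21
  5 * 9 = 45
  21 - 45 = -24
  89 - -24 = 113
Result: 113

113
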